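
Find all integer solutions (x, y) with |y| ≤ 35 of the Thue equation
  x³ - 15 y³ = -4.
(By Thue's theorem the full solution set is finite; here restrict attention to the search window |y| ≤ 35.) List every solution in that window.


The equation is x³ - 15y³ = -4. For fixed y, x³ = 15·y³ − 4, so a solution requires the RHS to be a perfect cube.
Strategy: iterate y from -35 to 35, compute RHS = 15·y³ − 4, and check whether it is a (positive or negative) perfect cube.
Check small values of y:
  y = 0: RHS = -4 is not a perfect cube.
  y = 1: RHS = 11 is not a perfect cube.
  y = -1: RHS = -19 is not a perfect cube.
  y = 2: RHS = 116 is not a perfect cube.
  y = -2: RHS = -124 is not a perfect cube.
  y = 3: RHS = 401 is not a perfect cube.
  y = -3: RHS = -409 is not a perfect cube.
Continuing the search up to |y| = 35 finds no solutions either.
No (x, y) in the scanned range satisfies the equation.

No integer solutions with |y| ≤ 35.


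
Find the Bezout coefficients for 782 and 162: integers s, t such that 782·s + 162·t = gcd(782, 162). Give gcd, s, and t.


Euclidean algorithm on (782, 162) — divide until remainder is 0:
  782 = 4 · 162 + 134
  162 = 1 · 134 + 28
  134 = 4 · 28 + 22
  28 = 1 · 22 + 6
  22 = 3 · 6 + 4
  6 = 1 · 4 + 2
  4 = 2 · 2 + 0
gcd(782, 162) = 2.
Track Bezout coefficients alongside the remainders: start with r₀ = 782 = a·1 + b·0 (s = 1, t = 0) and r₁ = 162 = a·0 + b·1 (s = 0, t = 1); each new remainder r_{k+1} = r_{k-1} − q_k·r_k inherits s_{k+1} = s_{k-1} − q_k·s_k, t_{k+1} = t_{k-1} − q_k·t_k, so r_k = a·s_k + b·t_k at every step:
  q = 4: r = 134, s = 1 − 4·0 = 1, t = 0 − 4·1 = -4  (check: 782·1 + 162·(-4) = 134)
  q = 1: r = 28, s = 0 − 1·1 = -1, t = 1 − 1·(-4) = 5  (check: 782·(-1) + 162·5 = 28)
  q = 4: r = 22, s = 1 − 4·(-1) = 5, t = -4 − 4·5 = -24  (check: 782·5 + 162·(-24) = 22)
  q = 1: r = 6, s = -1 − 1·5 = -6, t = 5 − 1·(-24) = 29  (check: 782·(-6) + 162·29 = 6)
  q = 3: r = 4, s = 5 − 3·(-6) = 23, t = -24 − 3·29 = -111  (check: 782·23 + 162·(-111) = 4)
  q = 1: r = 2, s = -6 − 1·23 = -29, t = 29 − 1·(-111) = 140  (check: 782·(-29) + 162·140 = 2)
The row with r = 2 (the gcd) gives the Bezout coefficients s = -29, t = 140.
Result: 782 · (-29) + 162 · (140) = 2.

gcd(782, 162) = 2; s = -29, t = 140 (check: 782·(-29) + 162·140 = 2).


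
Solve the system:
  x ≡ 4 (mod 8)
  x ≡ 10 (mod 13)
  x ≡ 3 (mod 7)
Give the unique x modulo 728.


Moduli 8, 13, 7 are pairwise coprime; by CRT there is a unique solution modulo M = 8 · 13 · 7 = 728.
Solve pairwise, accumulating the modulus:
  Start with x ≡ 4 (mod 8).
  Combine with x ≡ 10 (mod 13): since gcd(8, 13) = 1, we get a unique residue mod 104.
    Write x = 4 + 8·t and substitute into x ≡ 10 (mod 13): 8·t ≡ 10 − 4 = 6 (mod 13).
    The inverse of 8 mod 13 is 5 (since 8·5 = 40 = 3·13 + 1), so t ≡ 5·6 = 30 ≡ 4 (mod 13).
    Then x = 4 + 8·4 = 36, valid modulo lcm(8, 13) = 104: x ≡ 36 (mod 104).
  Combine with x ≡ 3 (mod 7): since gcd(104, 7) = 1, we get a unique residue mod 728.
    Write x = 36 + 104·t and substitute into x ≡ 3 (mod 7): 104·t ≡ 3 − 36 = -33 (mod 7).
    Reduce coefficients mod 7: 6·t ≡ 2 (mod 7).
    The inverse of 6 mod 7 is 6 (since 6·6 = 36 = 5·7 + 1), so t ≡ 6·2 = 12 ≡ 5 (mod 7).
    Then x = 36 + 104·5 = 556, valid modulo lcm(104, 7) = 728: x ≡ 556 (mod 728).
Verify: 556 mod 8 = 4 ✓, 556 mod 13 = 10 ✓, 556 mod 7 = 3 ✓.

x ≡ 556 (mod 728).


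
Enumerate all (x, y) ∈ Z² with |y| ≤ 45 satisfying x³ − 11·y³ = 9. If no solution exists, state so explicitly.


The equation is x³ - 11y³ = 9. For fixed y, x³ = 11·y³ + 9, so a solution requires the RHS to be a perfect cube.
Strategy: iterate y from -45 to 45, compute RHS = 11·y³ + 9, and check whether it is a (positive or negative) perfect cube.
Check small values of y:
  y = 0: RHS = 9 is not a perfect cube.
  y = 1: RHS = 20 is not a perfect cube.
  y = -1: RHS = -2 is not a perfect cube.
  y = 2: RHS = 97 is not a perfect cube.
  y = -2: RHS = -79 is not a perfect cube.
  y = 3: RHS = 306 is not a perfect cube.
  y = -3: RHS = -288 is not a perfect cube.
Continuing the search up to |y| = 45 finds no solutions either.
No (x, y) in the scanned range satisfies the equation.

No integer solutions with |y| ≤ 45.


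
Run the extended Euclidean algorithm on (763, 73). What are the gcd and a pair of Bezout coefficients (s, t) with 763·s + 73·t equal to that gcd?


Euclidean algorithm on (763, 73) — divide until remainder is 0:
  763 = 10 · 73 + 33
  73 = 2 · 33 + 7
  33 = 4 · 7 + 5
  7 = 1 · 5 + 2
  5 = 2 · 2 + 1
  2 = 2 · 1 + 0
gcd(763, 73) = 1.
Track Bezout coefficients alongside the remainders: start with r₀ = 763 = a·1 + b·0 (s = 1, t = 0) and r₁ = 73 = a·0 + b·1 (s = 0, t = 1); each new remainder r_{k+1} = r_{k-1} − q_k·r_k inherits s_{k+1} = s_{k-1} − q_k·s_k, t_{k+1} = t_{k-1} − q_k·t_k, so r_k = a·s_k + b·t_k at every step:
  q = 10: r = 33, s = 1 − 10·0 = 1, t = 0 − 10·1 = -10  (check: 763·1 + 73·(-10) = 33)
  q = 2: r = 7, s = 0 − 2·1 = -2, t = 1 − 2·(-10) = 21  (check: 763·(-2) + 73·21 = 7)
  q = 4: r = 5, s = 1 − 4·(-2) = 9, t = -10 − 4·21 = -94  (check: 763·9 + 73·(-94) = 5)
  q = 1: r = 2, s = -2 − 1·9 = -11, t = 21 − 1·(-94) = 115  (check: 763·(-11) + 73·115 = 2)
  q = 2: r = 1, s = 9 − 2·(-11) = 31, t = -94 − 2·115 = -324  (check: 763·31 + 73·(-324) = 1)
The row with r = 1 (the gcd) gives the Bezout coefficients s = 31, t = -324.
Result: 763 · (31) + 73 · (-324) = 1.

gcd(763, 73) = 1; s = 31, t = -324 (check: 763·31 + 73·(-324) = 1).


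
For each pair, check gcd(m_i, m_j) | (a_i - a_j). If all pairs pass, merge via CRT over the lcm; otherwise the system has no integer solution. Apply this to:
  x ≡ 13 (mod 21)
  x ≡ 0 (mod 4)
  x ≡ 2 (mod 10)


Moduli 21, 4, 10 are not pairwise coprime, so CRT works modulo lcm(m_i) when all pairwise compatibility conditions hold.
Pairwise compatibility: gcd(m_i, m_j) must divide a_i - a_j for every pair.
Merge one congruence at a time:
  Start: x ≡ 13 (mod 21).
  Combine with x ≡ 0 (mod 4): gcd(21, 4) = 1; 0 - 13 = -13, which IS divisible by 1, so compatible.
    Write x = 13 + 21·t and substitute into x ≡ 0 (mod 4): 21·t ≡ 0 − 13 = -13 (mod 4).
    Reduce coefficients mod 4: 1·t ≡ 3 (mod 4).
    So t ≡ 3 (mod 4).
    Then x = 13 + 21·3 = 76, valid modulo lcm(21, 4) = 84: x ≡ 76 (mod 84).
  Combine with x ≡ 2 (mod 10): gcd(84, 10) = 2; 2 - 76 = -74, which IS divisible by 2, so compatible.
    Write x = 76 + 84·t and substitute into x ≡ 2 (mod 10): 84·t ≡ 2 − 76 = -74 (mod 10).
    Divide the congruence (and modulus) by g = 2: 42·t ≡ -37 (mod 5).
    Reduce coefficients mod 5: 2·t ≡ 3 (mod 5).
    The inverse of 2 mod 5 is 3 (since 2·3 = 6 = 1·5 + 1), so t ≡ 3·3 = 9 ≡ 4 (mod 5).
    Then x = 76 + 84·4 = 412, valid modulo lcm(84, 10) = 420: x ≡ 412 (mod 420).
Verify: 412 mod 21 = 13, 412 mod 4 = 0, 412 mod 10 = 2.

x ≡ 412 (mod 420).


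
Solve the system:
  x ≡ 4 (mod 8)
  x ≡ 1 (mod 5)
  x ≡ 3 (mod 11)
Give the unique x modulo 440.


Moduli 8, 5, 11 are pairwise coprime; by CRT there is a unique solution modulo M = 8 · 5 · 11 = 440.
Solve pairwise, accumulating the modulus:
  Start with x ≡ 4 (mod 8).
  Combine with x ≡ 1 (mod 5): since gcd(8, 5) = 1, we get a unique residue mod 40.
    Write x = 4 + 8·t and substitute into x ≡ 1 (mod 5): 8·t ≡ 1 − 4 = -3 (mod 5).
    Reduce coefficients mod 5: 3·t ≡ 2 (mod 5).
    The inverse of 3 mod 5 is 2 (since 3·2 = 6 = 1·5 + 1), so t ≡ 2·2 = 4 ≡ 4 (mod 5).
    Then x = 4 + 8·4 = 36, valid modulo lcm(8, 5) = 40: x ≡ 36 (mod 40).
  Combine with x ≡ 3 (mod 11): since gcd(40, 11) = 1, we get a unique residue mod 440.
    Write x = 36 + 40·t and substitute into x ≡ 3 (mod 11): 40·t ≡ 3 − 36 = -33 (mod 11).
    Reduce coefficients mod 11: 7·t ≡ 0 (mod 11).
    The inverse of 7 mod 11 is 8 (since 7·8 = 56 = 5·11 + 1), so t ≡ 8·0 = 0 ≡ 0 (mod 11).
    Then x = 36 + 40·0 = 36, valid modulo lcm(40, 11) = 440: x ≡ 36 (mod 440).
Verify: 36 mod 8 = 4 ✓, 36 mod 5 = 1 ✓, 36 mod 11 = 3 ✓.

x ≡ 36 (mod 440).


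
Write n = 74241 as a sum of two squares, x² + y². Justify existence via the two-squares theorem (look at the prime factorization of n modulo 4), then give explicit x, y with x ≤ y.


Step 1: Factor n = 74241 = 3^2 · 73 · 113.
Step 2: Check the mod-4 condition on each prime factor: 3 ≡ 3 (mod 4), exponent 2 (must be even); 73 ≡ 1 (mod 4), exponent 1; 113 ≡ 1 (mod 4), exponent 1.
All primes ≡ 3 (mod 4) appear to even exponent (or don't appear), so by the two-squares theorem n IS expressible as a sum of two squares.
Step 3: Build a representation. Group n = k² · m with k = 3 and m = 73 · 113 = 8249 (a product of primes ≡ 1 (mod 4)); a representation of m scales to one of n via (k·x)² + (k·y)² = k²(x² + y²). Each prime p ≡ 1 (mod 4) is itself a sum of two squares; find a² by testing p − a² for a perfect square:
  73: 73 − 1² = 72, 73 − 2² = 69, 73 − 3² = 64 = 8² ⇒ 73 = 3² + 8².
  113: 113 − 1² = 112, 113 − 2² = 109, 113 − 3² = 104, 113 − 4² = 97, 113 − 5² = 88, 113 − 6² = 77, 113 − 7² = 64 = 8² ⇒ 113 = 7² + 8².
  Combine using the Brahmagupta–Fibonacci identity (a² + b²)(c² + d²) = (ac − bd)² + (ad + bc)² = (ac + bd)² + (ad − bc)²:
  73 · 113 = 8249: from (3² + 8²)(7² + 8²), take (3·7 − 8·8, 3·8 + 8·7) = (21 − 64, 24 + 56) = (-43, 80); dropping signs (only squares matter) gives (43, 80); check 43² + 80² = 1849 + 6400 = 8249 ✓.
  Scale by k = 3: (3·43, 3·80) = (129, 240).
Step 4: Order so x ≤ y and verify: 129² + 240² = 16641 + 57600 = 74241 = n. ✓

n = 74241 = 129² + 240² (one valid representation with x ≤ y).


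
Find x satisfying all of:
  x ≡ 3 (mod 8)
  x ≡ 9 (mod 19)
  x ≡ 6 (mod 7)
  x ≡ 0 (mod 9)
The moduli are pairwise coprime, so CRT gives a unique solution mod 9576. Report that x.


Product of moduli M = 8 · 19 · 7 · 9 = 9576.
Merge one congruence at a time:
  Start: x ≡ 3 (mod 8).
  Combine with x ≡ 9 (mod 19); new modulus lcm = 152.
    Write x = 3 + 8·t and substitute into x ≡ 9 (mod 19): 8·t ≡ 9 − 3 = 6 (mod 19).
    The inverse of 8 mod 19 is 12 (since 8·12 = 96 = 5·19 + 1), so t ≡ 12·6 = 72 ≡ 15 (mod 19).
    Then x = 3 + 8·15 = 123, valid modulo lcm(8, 19) = 152: x ≡ 123 (mod 152).
  Combine with x ≡ 6 (mod 7); new modulus lcm = 1064.
    Write x = 123 + 152·t and substitute into x ≡ 6 (mod 7): 152·t ≡ 6 − 123 = -117 (mod 7).
    Reduce coefficients mod 7: 5·t ≡ 2 (mod 7).
    The inverse of 5 mod 7 is 3 (since 5·3 = 15 = 2·7 + 1), so t ≡ 3·2 = 6 ≡ 6 (mod 7).
    Then x = 123 + 152·6 = 1035, valid modulo lcm(152, 7) = 1064: x ≡ 1035 (mod 1064).
  Combine with x ≡ 0 (mod 9); new modulus lcm = 9576.
    Write x = 1035 + 1064·t and substitute into x ≡ 0 (mod 9): 1064·t ≡ 0 − 1035 = -1035 (mod 9).
    Reduce coefficients mod 9: 2·t ≡ 0 (mod 9).
    The inverse of 2 mod 9 is 5 (since 2·5 = 10 = 1·9 + 1), so t ≡ 5·0 = 0 ≡ 0 (mod 9).
    Then x = 1035 + 1064·0 = 1035, valid modulo lcm(1064, 9) = 9576: x ≡ 1035 (mod 9576).
Verify against each original: 1035 mod 8 = 3, 1035 mod 19 = 9, 1035 mod 7 = 6, 1035 mod 9 = 0.

x ≡ 1035 (mod 9576).


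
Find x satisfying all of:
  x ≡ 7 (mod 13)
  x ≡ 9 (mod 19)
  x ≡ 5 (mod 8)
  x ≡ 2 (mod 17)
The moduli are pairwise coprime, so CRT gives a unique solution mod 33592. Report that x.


Product of moduli M = 13 · 19 · 8 · 17 = 33592.
Merge one congruence at a time:
  Start: x ≡ 7 (mod 13).
  Combine with x ≡ 9 (mod 19); new modulus lcm = 247.
    Write x = 7 + 13·t and substitute into x ≡ 9 (mod 19): 13·t ≡ 9 − 7 = 2 (mod 19).
    The inverse of 13 mod 19 is 3 (since 13·3 = 39 = 2·19 + 1), so t ≡ 3·2 = 6 ≡ 6 (mod 19).
    Then x = 7 + 13·6 = 85, valid modulo lcm(13, 19) = 247: x ≡ 85 (mod 247).
  Combine with x ≡ 5 (mod 8); new modulus lcm = 1976.
    Write x = 85 + 247·t and substitute into x ≡ 5 (mod 8): 247·t ≡ 5 − 85 = -80 (mod 8).
    Reduce coefficients mod 8: 7·t ≡ 0 (mod 8).
    The inverse of 7 mod 8 is 7 (since 7·7 = 49 = 6·8 + 1), so t ≡ 7·0 = 0 ≡ 0 (mod 8).
    Then x = 85 + 247·0 = 85, valid modulo lcm(247, 8) = 1976: x ≡ 85 (mod 1976).
  Combine with x ≡ 2 (mod 17); new modulus lcm = 33592.
    Write x = 85 + 1976·t and substitute into x ≡ 2 (mod 17): 1976·t ≡ 2 − 85 = -83 (mod 17).
    Reduce coefficients mod 17: 4·t ≡ 2 (mod 17).
    The inverse of 4 mod 17 is 13 (since 4·13 = 52 = 3·17 + 1), so t ≡ 13·2 = 26 ≡ 9 (mod 17).
    Then x = 85 + 1976·9 = 17869, valid modulo lcm(1976, 17) = 33592: x ≡ 17869 (mod 33592).
Verify against each original: 17869 mod 13 = 7, 17869 mod 19 = 9, 17869 mod 8 = 5, 17869 mod 17 = 2.

x ≡ 17869 (mod 33592).


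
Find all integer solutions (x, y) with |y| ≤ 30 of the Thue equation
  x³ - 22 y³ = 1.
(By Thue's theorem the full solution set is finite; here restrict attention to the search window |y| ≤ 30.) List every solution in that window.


The equation is x³ - 22y³ = 1. For fixed y, x³ = 22·y³ + 1, so a solution requires the RHS to be a perfect cube.
Strategy: iterate y from -30 to 30, compute RHS = 22·y³ + 1, and check whether it is a (positive or negative) perfect cube.
Check small values of y:
  y = 0: RHS = 1 = (1)³ ⇒ x = 1 works.
  y = 1: RHS = 23 is not a perfect cube.
  y = -1: RHS = -21 is not a perfect cube.
  y = 2: RHS = 177 is not a perfect cube.
  y = -2: RHS = -175 is not a perfect cube.
  y = 3: RHS = 595 is not a perfect cube.
  y = -3: RHS = -593 is not a perfect cube.
Continuing the search up to |y| = 30 finds no further solutions beyond those listed.
Collected solutions: (1, 0).

Solutions (with |y| ≤ 30): (1, 0).


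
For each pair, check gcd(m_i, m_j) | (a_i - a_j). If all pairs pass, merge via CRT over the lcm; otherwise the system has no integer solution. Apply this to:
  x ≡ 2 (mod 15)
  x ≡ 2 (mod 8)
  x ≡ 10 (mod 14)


Moduli 15, 8, 14 are not pairwise coprime, so CRT works modulo lcm(m_i) when all pairwise compatibility conditions hold.
Pairwise compatibility: gcd(m_i, m_j) must divide a_i - a_j for every pair.
Merge one congruence at a time:
  Start: x ≡ 2 (mod 15).
  Combine with x ≡ 2 (mod 8): gcd(15, 8) = 1; 2 - 2 = 0, which IS divisible by 1, so compatible.
    Write x = 2 + 15·t and substitute into x ≡ 2 (mod 8): 15·t ≡ 2 − 2 = 0 (mod 8).
    Reduce coefficients mod 8: 7·t ≡ 0 (mod 8).
    The inverse of 7 mod 8 is 7 (since 7·7 = 49 = 6·8 + 1), so t ≡ 7·0 = 0 ≡ 0 (mod 8).
    Then x = 2 + 15·0 = 2, valid modulo lcm(15, 8) = 120: x ≡ 2 (mod 120).
  Combine with x ≡ 10 (mod 14): gcd(120, 14) = 2; 10 - 2 = 8, which IS divisible by 2, so compatible.
    Write x = 2 + 120·t and substitute into x ≡ 10 (mod 14): 120·t ≡ 10 − 2 = 8 (mod 14).
    Divide the congruence (and modulus) by g = 2: 60·t ≡ 4 (mod 7).
    Reduce coefficients mod 7: 4·t ≡ 4 (mod 7).
    The inverse of 4 mod 7 is 2 (since 4·2 = 8 = 1·7 + 1), so t ≡ 2·4 = 8 ≡ 1 (mod 7).
    Then x = 2 + 120·1 = 122, valid modulo lcm(120, 14) = 840: x ≡ 122 (mod 840).
Verify: 122 mod 15 = 2, 122 mod 8 = 2, 122 mod 14 = 10.

x ≡ 122 (mod 840).


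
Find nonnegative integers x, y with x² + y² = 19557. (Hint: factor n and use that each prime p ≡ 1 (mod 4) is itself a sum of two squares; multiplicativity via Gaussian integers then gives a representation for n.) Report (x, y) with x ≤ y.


Step 1: Factor n = 19557 = 3^2 · 41 · 53.
Step 2: Check the mod-4 condition on each prime factor: 3 ≡ 3 (mod 4), exponent 2 (must be even); 41 ≡ 1 (mod 4), exponent 1; 53 ≡ 1 (mod 4), exponent 1.
All primes ≡ 3 (mod 4) appear to even exponent (or don't appear), so by the two-squares theorem n IS expressible as a sum of two squares.
Step 3: Build a representation. Group n = k² · m with k = 3 and m = 41 · 53 = 2173 (a product of primes ≡ 1 (mod 4)); a representation of m scales to one of n via (k·x)² + (k·y)² = k²(x² + y²). Each prime p ≡ 1 (mod 4) is itself a sum of two squares; find a² by testing p − a² for a perfect square:
  41: 41 − 1² = 40, 41 − 2² = 37, 41 − 3² = 32, 41 − 4² = 25 = 5² ⇒ 41 = 4² + 5².
  53: 53 − 1² = 52, 53 − 2² = 49 = 7² ⇒ 53 = 2² + 7².
  Combine using the Brahmagupta–Fibonacci identity (a² + b²)(c² + d²) = (ac − bd)² + (ad + bc)² = (ac + bd)² + (ad − bc)²:
  41 · 53 = 2173: from (4² + 5²)(2² + 7²), take (4·2 − 5·7, 4·7 + 5·2) = (8 − 35, 28 + 10) = (-27, 38); dropping signs (only squares matter) gives (27, 38); check 27² + 38² = 729 + 1444 = 2173 ✓.
  Scale by k = 3: (3·27, 3·38) = (81, 114).
Step 4: Order so x ≤ y and verify: 81² + 114² = 6561 + 12996 = 19557 = n. ✓

n = 19557 = 81² + 114² (one valid representation with x ≤ y).


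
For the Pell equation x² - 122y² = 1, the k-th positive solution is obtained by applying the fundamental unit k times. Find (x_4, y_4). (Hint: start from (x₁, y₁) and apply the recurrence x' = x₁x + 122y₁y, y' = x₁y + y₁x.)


Step 1: Find the fundamental solution (x₁, y₁) of x² - 122y² = 1.
  Expand √122 as a continued fraction. a₀ = ⌊√122⌋ = 11; iterate m_{k+1} = d_k·a_k − m_k, d_{k+1} = (122 − m_{k+1}²)/d_k, a_{k+1} = ⌊(a₀ + m_{k+1})/d_{k+1}⌋ (starting m₀ = 0, d₀ = 1), with convergents p_k = a_k·p_{k-1} + p_{k-2}, q_k = a_k·q_{k-1} + q_{k-2} (p₋₁ = 1, q₋₁ = 0):
  k = 0: a₀ = 11; p₀/q₀ = 11/1; p₀² − 122·q₀² = 121 − 122 = -1.
  k = 1: m = 11, d = 1, a = ⌊(11 + 11)/1⌋ = 22; p/q = (22·11 + 1)/(22·1 + 0) = 243/22; p² − 122·q² = 59049 − 59048 = 1.
  The first convergent with p² − 122·q² = 1 gives the fundamental solution (x₁, y₁) = (243, 22).
Step 2: Apply the recurrence (x_{n+1}, y_{n+1}) = (x₁x_n + 122y₁y_n, x₁y_n + y₁x_n) repeatedly.
  From (x_1, y_1) = (243, 22): x_2 = 243·243 + 122·22·22 = 118097; y_2 = 243·22 + 22·243 = 10692.
  From (x_2, y_2) = (118097, 10692): x_3 = 243·118097 + 122·22·10692 = 57394899; y_3 = 243·10692 + 22·118097 = 5196290.
  From (x_3, y_3) = (57394899, 5196290): x_4 = 243·57394899 + 122·22·5196290 = 27893802817; y_4 = 243·5196290 + 22·57394899 = 2525386248.
Step 3: Verify x_4² - 122·y_4² = 778064235593677135489 - 778064235593677135488 = 1 (should be 1). ✓

(x_1, y_1) = (243, 22); (x_4, y_4) = (27893802817, 2525386248).


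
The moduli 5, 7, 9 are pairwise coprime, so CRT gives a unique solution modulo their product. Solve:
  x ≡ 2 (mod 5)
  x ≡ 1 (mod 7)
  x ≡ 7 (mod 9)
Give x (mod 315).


Moduli 5, 7, 9 are pairwise coprime; by CRT there is a unique solution modulo M = 5 · 7 · 9 = 315.
Solve pairwise, accumulating the modulus:
  Start with x ≡ 2 (mod 5).
  Combine with x ≡ 1 (mod 7): since gcd(5, 7) = 1, we get a unique residue mod 35.
    Write x = 2 + 5·t and substitute into x ≡ 1 (mod 7): 5·t ≡ 1 − 2 = -1 (mod 7).
    Reduce coefficients mod 7: 5·t ≡ 6 (mod 7).
    The inverse of 5 mod 7 is 3 (since 5·3 = 15 = 2·7 + 1), so t ≡ 3·6 = 18 ≡ 4 (mod 7).
    Then x = 2 + 5·4 = 22, valid modulo lcm(5, 7) = 35: x ≡ 22 (mod 35).
  Combine with x ≡ 7 (mod 9): since gcd(35, 9) = 1, we get a unique residue mod 315.
    Write x = 22 + 35·t and substitute into x ≡ 7 (mod 9): 35·t ≡ 7 − 22 = -15 (mod 9).
    Reduce coefficients mod 9: 8·t ≡ 3 (mod 9).
    The inverse of 8 mod 9 is 8 (since 8·8 = 64 = 7·9 + 1), so t ≡ 8·3 = 24 ≡ 6 (mod 9).
    Then x = 22 + 35·6 = 232, valid modulo lcm(35, 9) = 315: x ≡ 232 (mod 315).
Verify: 232 mod 5 = 2 ✓, 232 mod 7 = 1 ✓, 232 mod 9 = 7 ✓.

x ≡ 232 (mod 315).


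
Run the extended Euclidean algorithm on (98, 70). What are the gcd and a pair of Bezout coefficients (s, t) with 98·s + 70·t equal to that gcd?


Euclidean algorithm on (98, 70) — divide until remainder is 0:
  98 = 1 · 70 + 28
  70 = 2 · 28 + 14
  28 = 2 · 14 + 0
gcd(98, 70) = 14.
Track Bezout coefficients alongside the remainders: start with r₀ = 98 = a·1 + b·0 (s = 1, t = 0) and r₁ = 70 = a·0 + b·1 (s = 0, t = 1); each new remainder r_{k+1} = r_{k-1} − q_k·r_k inherits s_{k+1} = s_{k-1} − q_k·s_k, t_{k+1} = t_{k-1} − q_k·t_k, so r_k = a·s_k + b·t_k at every step:
  q = 1: r = 28, s = 1 − 1·0 = 1, t = 0 − 1·1 = -1  (check: 98·1 + 70·(-1) = 28)
  q = 2: r = 14, s = 0 − 2·1 = -2, t = 1 − 2·(-1) = 3  (check: 98·(-2) + 70·3 = 14)
The row with r = 14 (the gcd) gives the Bezout coefficients s = -2, t = 3.
Result: 98 · (-2) + 70 · (3) = 14.

gcd(98, 70) = 14; s = -2, t = 3 (check: 98·(-2) + 70·3 = 14).


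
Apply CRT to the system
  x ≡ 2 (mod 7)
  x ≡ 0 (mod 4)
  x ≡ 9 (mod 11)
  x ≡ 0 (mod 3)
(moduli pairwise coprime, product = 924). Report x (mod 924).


Product of moduli M = 7 · 4 · 11 · 3 = 924.
Merge one congruence at a time:
  Start: x ≡ 2 (mod 7).
  Combine with x ≡ 0 (mod 4); new modulus lcm = 28.
    Write x = 2 + 7·t and substitute into x ≡ 0 (mod 4): 7·t ≡ 0 − 2 = -2 (mod 4).
    Reduce coefficients mod 4: 3·t ≡ 2 (mod 4).
    The inverse of 3 mod 4 is 3 (since 3·3 = 9 = 2·4 + 1), so t ≡ 3·2 = 6 ≡ 2 (mod 4).
    Then x = 2 + 7·2 = 16, valid modulo lcm(7, 4) = 28: x ≡ 16 (mod 28).
  Combine with x ≡ 9 (mod 11); new modulus lcm = 308.
    Write x = 16 + 28·t and substitute into x ≡ 9 (mod 11): 28·t ≡ 9 − 16 = -7 (mod 11).
    Reduce coefficients mod 11: 6·t ≡ 4 (mod 11).
    The inverse of 6 mod 11 is 2 (since 6·2 = 12 = 1·11 + 1), so t ≡ 2·4 = 8 ≡ 8 (mod 11).
    Then x = 16 + 28·8 = 240, valid modulo lcm(28, 11) = 308: x ≡ 240 (mod 308).
  Combine with x ≡ 0 (mod 3); new modulus lcm = 924.
    Write x = 240 + 308·t and substitute into x ≡ 0 (mod 3): 308·t ≡ 0 − 240 = -240 (mod 3).
    Reduce coefficients mod 3: 2·t ≡ 0 (mod 3).
    The inverse of 2 mod 3 is 2 (since 2·2 = 4 = 1·3 + 1), so t ≡ 2·0 = 0 ≡ 0 (mod 3).
    Then x = 240 + 308·0 = 240, valid modulo lcm(308, 3) = 924: x ≡ 240 (mod 924).
Verify against each original: 240 mod 7 = 2, 240 mod 4 = 0, 240 mod 11 = 9, 240 mod 3 = 0.

x ≡ 240 (mod 924).


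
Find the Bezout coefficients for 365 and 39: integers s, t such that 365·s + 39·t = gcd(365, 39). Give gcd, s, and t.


Euclidean algorithm on (365, 39) — divide until remainder is 0:
  365 = 9 · 39 + 14
  39 = 2 · 14 + 11
  14 = 1 · 11 + 3
  11 = 3 · 3 + 2
  3 = 1 · 2 + 1
  2 = 2 · 1 + 0
gcd(365, 39) = 1.
Track Bezout coefficients alongside the remainders: start with r₀ = 365 = a·1 + b·0 (s = 1, t = 0) and r₁ = 39 = a·0 + b·1 (s = 0, t = 1); each new remainder r_{k+1} = r_{k-1} − q_k·r_k inherits s_{k+1} = s_{k-1} − q_k·s_k, t_{k+1} = t_{k-1} − q_k·t_k, so r_k = a·s_k + b·t_k at every step:
  q = 9: r = 14, s = 1 − 9·0 = 1, t = 0 − 9·1 = -9  (check: 365·1 + 39·(-9) = 14)
  q = 2: r = 11, s = 0 − 2·1 = -2, t = 1 − 2·(-9) = 19  (check: 365·(-2) + 39·19 = 11)
  q = 1: r = 3, s = 1 − 1·(-2) = 3, t = -9 − 1·19 = -28  (check: 365·3 + 39·(-28) = 3)
  q = 3: r = 2, s = -2 − 3·3 = -11, t = 19 − 3·(-28) = 103  (check: 365·(-11) + 39·103 = 2)
  q = 1: r = 1, s = 3 − 1·(-11) = 14, t = -28 − 1·103 = -131  (check: 365·14 + 39·(-131) = 1)
The row with r = 1 (the gcd) gives the Bezout coefficients s = 14, t = -131.
Result: 365 · (14) + 39 · (-131) = 1.

gcd(365, 39) = 1; s = 14, t = -131 (check: 365·14 + 39·(-131) = 1).


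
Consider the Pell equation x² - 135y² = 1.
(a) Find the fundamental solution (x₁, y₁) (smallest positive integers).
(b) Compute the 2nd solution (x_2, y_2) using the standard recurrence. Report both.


Step 1: Find the fundamental solution (x₁, y₁) of x² - 135y² = 1.
  Expand √135 as a continued fraction. a₀ = ⌊√135⌋ = 11; iterate m_{k+1} = d_k·a_k − m_k, d_{k+1} = (135 − m_{k+1}²)/d_k, a_{k+1} = ⌊(a₀ + m_{k+1})/d_{k+1}⌋ (starting m₀ = 0, d₀ = 1), with convergents p_k = a_k·p_{k-1} + p_{k-2}, q_k = a_k·q_{k-1} + q_{k-2} (p₋₁ = 1, q₋₁ = 0):
  k = 0: a₀ = 11; p₀/q₀ = 11/1; p₀² − 135·q₀² = 121 − 135 = -14.
  k = 1: m = 11, d = 14, a = ⌊(11 + 11)/14⌋ = 1; p/q = (1·11 + 1)/(1·1 + 0) = 12/1; p² − 135·q² = 144 − 135 = 9.
  k = 2: m = 3, d = 9, a = ⌊(11 + 3)/9⌋ = 1; p/q = (1·12 + 11)/(1·1 + 1) = 23/2; p² − 135·q² = 529 − 540 = -11.
  k = 3: m = 6, d = 11, a = ⌊(11 + 6)/11⌋ = 1; p/q = (1·23 + 12)/(1·2 + 1) = 35/3; p² − 135·q² = 1225 − 1215 = 10.
  k = 4: m = 5, d = 10, a = ⌊(11 + 5)/10⌋ = 1; p/q = (1·35 + 23)/(1·3 + 2) = 58/5; p² − 135·q² = 3364 − 3375 = -11.
  k = 5: m = 5, d = 11, a = ⌊(11 + 5)/11⌋ = 1; p/q = (1·58 + 35)/(1·5 + 3) = 93/8; p² − 135·q² = 8649 − 8640 = 9.
  k = 6: m = 6, d = 9, a = ⌊(11 + 6)/9⌋ = 1; p/q = (1·93 + 58)/(1·8 + 5) = 151/13; p² − 135·q² = 22801 − 22815 = -14.
  k = 7: m = 3, d = 14, a = ⌊(11 + 3)/14⌋ = 1; p/q = (1·151 + 93)/(1·13 + 8) = 244/21; p² − 135·q² = 59536 − 59535 = 1.
  The first convergent with p² − 135·q² = 1 gives the fundamental solution (x₁, y₁) = (244, 21).
Step 2: Apply the recurrence (x_{n+1}, y_{n+1}) = (x₁x_n + 135y₁y_n, x₁y_n + y₁x_n) repeatedly.
  From (x_1, y_1) = (244, 21): x_2 = 244·244 + 135·21·21 = 119071; y_2 = 244·21 + 21·244 = 10248.
Step 3: Verify x_2² - 135·y_2² = 14177903041 - 14177903040 = 1 (should be 1). ✓

(x_1, y_1) = (244, 21); (x_2, y_2) = (119071, 10248).


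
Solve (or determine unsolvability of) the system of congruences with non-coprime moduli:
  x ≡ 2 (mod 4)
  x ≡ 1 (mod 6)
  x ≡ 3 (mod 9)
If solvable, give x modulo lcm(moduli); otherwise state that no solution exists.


Moduli 4, 6, 9 are not pairwise coprime, so CRT works modulo lcm(m_i) when all pairwise compatibility conditions hold.
Pairwise compatibility: gcd(m_i, m_j) must divide a_i - a_j for every pair.
Merge one congruence at a time:
  Start: x ≡ 2 (mod 4).
  Combine with x ≡ 1 (mod 6): gcd(4, 6) = 2, and 1 - 2 = -1 is NOT divisible by 2.
    ⇒ system is inconsistent (no integer solution).

No solution (the system is inconsistent).


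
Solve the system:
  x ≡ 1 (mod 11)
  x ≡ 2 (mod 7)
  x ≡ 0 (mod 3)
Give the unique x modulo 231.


Moduli 11, 7, 3 are pairwise coprime; by CRT there is a unique solution modulo M = 11 · 7 · 3 = 231.
Solve pairwise, accumulating the modulus:
  Start with x ≡ 1 (mod 11).
  Combine with x ≡ 2 (mod 7): since gcd(11, 7) = 1, we get a unique residue mod 77.
    Write x = 1 + 11·t and substitute into x ≡ 2 (mod 7): 11·t ≡ 2 − 1 = 1 (mod 7).
    Reduce coefficients mod 7: 4·t ≡ 1 (mod 7).
    The inverse of 4 mod 7 is 2 (since 4·2 = 8 = 1·7 + 1), so t ≡ 2·1 = 2 ≡ 2 (mod 7).
    Then x = 1 + 11·2 = 23, valid modulo lcm(11, 7) = 77: x ≡ 23 (mod 77).
  Combine with x ≡ 0 (mod 3): since gcd(77, 3) = 1, we get a unique residue mod 231.
    Write x = 23 + 77·t and substitute into x ≡ 0 (mod 3): 77·t ≡ 0 − 23 = -23 (mod 3).
    Reduce coefficients mod 3: 2·t ≡ 1 (mod 3).
    The inverse of 2 mod 3 is 2 (since 2·2 = 4 = 1·3 + 1), so t ≡ 2·1 = 2 ≡ 2 (mod 3).
    Then x = 23 + 77·2 = 177, valid modulo lcm(77, 3) = 231: x ≡ 177 (mod 231).
Verify: 177 mod 11 = 1 ✓, 177 mod 7 = 2 ✓, 177 mod 3 = 0 ✓.

x ≡ 177 (mod 231).


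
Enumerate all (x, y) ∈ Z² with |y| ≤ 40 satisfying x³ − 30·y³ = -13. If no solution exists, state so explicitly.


The equation is x³ - 30y³ = -13. For fixed y, x³ = 30·y³ − 13, so a solution requires the RHS to be a perfect cube.
Strategy: iterate y from -40 to 40, compute RHS = 30·y³ − 13, and check whether it is a (positive or negative) perfect cube.
Check small values of y:
  y = 0: RHS = -13 is not a perfect cube.
  y = 1: RHS = 17 is not a perfect cube.
  y = -1: RHS = -43 is not a perfect cube.
  y = 2: RHS = 227 is not a perfect cube.
  y = -2: RHS = -253 is not a perfect cube.
  y = 3: RHS = 797 is not a perfect cube.
  y = -3: RHS = -823 is not a perfect cube.
Continuing the search up to |y| = 40 finds no solutions either.
No (x, y) in the scanned range satisfies the equation.

No integer solutions with |y| ≤ 40.


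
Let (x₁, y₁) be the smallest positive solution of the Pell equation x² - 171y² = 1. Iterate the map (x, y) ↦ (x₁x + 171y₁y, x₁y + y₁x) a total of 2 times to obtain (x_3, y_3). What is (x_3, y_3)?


Step 1: Find the fundamental solution (x₁, y₁) of x² - 171y² = 1.
  Expand √171 as a continued fraction. a₀ = ⌊√171⌋ = 13; iterate m_{k+1} = d_k·a_k − m_k, d_{k+1} = (171 − m_{k+1}²)/d_k, a_{k+1} = ⌊(a₀ + m_{k+1})/d_{k+1}⌋ (starting m₀ = 0, d₀ = 1), with convergents p_k = a_k·p_{k-1} + p_{k-2}, q_k = a_k·q_{k-1} + q_{k-2} (p₋₁ = 1, q₋₁ = 0):
  k = 0: a₀ = 13; p₀/q₀ = 13/1; p₀² − 171·q₀² = 169 − 171 = -2.
  k = 1: m = 13, d = 2, a = ⌊(13 + 13)/2⌋ = 13; p/q = (13·13 + 1)/(13·1 + 0) = 170/13; p² − 171·q² = 28900 − 28899 = 1.
  The first convergent with p² − 171·q² = 1 gives the fundamental solution (x₁, y₁) = (170, 13).
Step 2: Apply the recurrence (x_{n+1}, y_{n+1}) = (x₁x_n + 171y₁y_n, x₁y_n + y₁x_n) repeatedly.
  From (x_1, y_1) = (170, 13): x_2 = 170·170 + 171·13·13 = 57799; y_2 = 170·13 + 13·170 = 4420.
  From (x_2, y_2) = (57799, 4420): x_3 = 170·57799 + 171·13·4420 = 19651490; y_3 = 170·4420 + 13·57799 = 1502787.
Step 3: Verify x_3² - 171·y_3² = 386181059220100 - 386181059220099 = 1 (should be 1). ✓

(x_1, y_1) = (170, 13); (x_3, y_3) = (19651490, 1502787).


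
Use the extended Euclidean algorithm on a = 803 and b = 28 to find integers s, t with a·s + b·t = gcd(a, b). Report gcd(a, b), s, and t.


Euclidean algorithm on (803, 28) — divide until remainder is 0:
  803 = 28 · 28 + 19
  28 = 1 · 19 + 9
  19 = 2 · 9 + 1
  9 = 9 · 1 + 0
gcd(803, 28) = 1.
Track Bezout coefficients alongside the remainders: start with r₀ = 803 = a·1 + b·0 (s = 1, t = 0) and r₁ = 28 = a·0 + b·1 (s = 0, t = 1); each new remainder r_{k+1} = r_{k-1} − q_k·r_k inherits s_{k+1} = s_{k-1} − q_k·s_k, t_{k+1} = t_{k-1} − q_k·t_k, so r_k = a·s_k + b·t_k at every step:
  q = 28: r = 19, s = 1 − 28·0 = 1, t = 0 − 28·1 = -28  (check: 803·1 + 28·(-28) = 19)
  q = 1: r = 9, s = 0 − 1·1 = -1, t = 1 − 1·(-28) = 29  (check: 803·(-1) + 28·29 = 9)
  q = 2: r = 1, s = 1 − 2·(-1) = 3, t = -28 − 2·29 = -86  (check: 803·3 + 28·(-86) = 1)
The row with r = 1 (the gcd) gives the Bezout coefficients s = 3, t = -86.
Result: 803 · (3) + 28 · (-86) = 1.

gcd(803, 28) = 1; s = 3, t = -86 (check: 803·3 + 28·(-86) = 1).


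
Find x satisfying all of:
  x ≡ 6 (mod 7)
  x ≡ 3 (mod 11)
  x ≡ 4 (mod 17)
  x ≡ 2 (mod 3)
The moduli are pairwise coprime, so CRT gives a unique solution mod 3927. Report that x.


Product of moduli M = 7 · 11 · 17 · 3 = 3927.
Merge one congruence at a time:
  Start: x ≡ 6 (mod 7).
  Combine with x ≡ 3 (mod 11); new modulus lcm = 77.
    Write x = 6 + 7·t and substitute into x ≡ 3 (mod 11): 7·t ≡ 3 − 6 = -3 (mod 11).
    Reduce coefficients mod 11: 7·t ≡ 8 (mod 11).
    The inverse of 7 mod 11 is 8 (since 7·8 = 56 = 5·11 + 1), so t ≡ 8·8 = 64 ≡ 9 (mod 11).
    Then x = 6 + 7·9 = 69, valid modulo lcm(7, 11) = 77: x ≡ 69 (mod 77).
  Combine with x ≡ 4 (mod 17); new modulus lcm = 1309.
    Write x = 69 + 77·t and substitute into x ≡ 4 (mod 17): 77·t ≡ 4 − 69 = -65 (mod 17).
    Reduce coefficients mod 17: 9·t ≡ 3 (mod 17).
    The inverse of 9 mod 17 is 2 (since 9·2 = 18 = 1·17 + 1), so t ≡ 2·3 = 6 ≡ 6 (mod 17).
    Then x = 69 + 77·6 = 531, valid modulo lcm(77, 17) = 1309: x ≡ 531 (mod 1309).
  Combine with x ≡ 2 (mod 3); new modulus lcm = 3927.
    Write x = 531 + 1309·t and substitute into x ≡ 2 (mod 3): 1309·t ≡ 2 − 531 = -529 (mod 3).
    Reduce coefficients mod 3: 1·t ≡ 2 (mod 3).
    So t ≡ 2 (mod 3).
    Then x = 531 + 1309·2 = 3149, valid modulo lcm(1309, 3) = 3927: x ≡ 3149 (mod 3927).
Verify against each original: 3149 mod 7 = 6, 3149 mod 11 = 3, 3149 mod 17 = 4, 3149 mod 3 = 2.

x ≡ 3149 (mod 3927).


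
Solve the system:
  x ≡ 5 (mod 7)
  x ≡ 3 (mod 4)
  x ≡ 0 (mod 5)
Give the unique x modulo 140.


Moduli 7, 4, 5 are pairwise coprime; by CRT there is a unique solution modulo M = 7 · 4 · 5 = 140.
Solve pairwise, accumulating the modulus:
  Start with x ≡ 5 (mod 7).
  Combine with x ≡ 3 (mod 4): since gcd(7, 4) = 1, we get a unique residue mod 28.
    Write x = 5 + 7·t and substitute into x ≡ 3 (mod 4): 7·t ≡ 3 − 5 = -2 (mod 4).
    Reduce coefficients mod 4: 3·t ≡ 2 (mod 4).
    The inverse of 3 mod 4 is 3 (since 3·3 = 9 = 2·4 + 1), so t ≡ 3·2 = 6 ≡ 2 (mod 4).
    Then x = 5 + 7·2 = 19, valid modulo lcm(7, 4) = 28: x ≡ 19 (mod 28).
  Combine with x ≡ 0 (mod 5): since gcd(28, 5) = 1, we get a unique residue mod 140.
    Write x = 19 + 28·t and substitute into x ≡ 0 (mod 5): 28·t ≡ 0 − 19 = -19 (mod 5).
    Reduce coefficients mod 5: 3·t ≡ 1 (mod 5).
    The inverse of 3 mod 5 is 2 (since 3·2 = 6 = 1·5 + 1), so t ≡ 2·1 = 2 ≡ 2 (mod 5).
    Then x = 19 + 28·2 = 75, valid modulo lcm(28, 5) = 140: x ≡ 75 (mod 140).
Verify: 75 mod 7 = 5 ✓, 75 mod 4 = 3 ✓, 75 mod 5 = 0 ✓.

x ≡ 75 (mod 140).


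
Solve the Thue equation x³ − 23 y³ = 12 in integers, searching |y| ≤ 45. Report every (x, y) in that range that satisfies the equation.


The equation is x³ - 23y³ = 12. For fixed y, x³ = 23·y³ + 12, so a solution requires the RHS to be a perfect cube.
Strategy: iterate y from -45 to 45, compute RHS = 23·y³ + 12, and check whether it is a (positive or negative) perfect cube.
Check small values of y:
  y = 0: RHS = 12 is not a perfect cube.
  y = 1: RHS = 35 is not a perfect cube.
  y = -1: RHS = -11 is not a perfect cube.
  y = 2: RHS = 196 is not a perfect cube.
  y = -2: RHS = -172 is not a perfect cube.
  y = 3: RHS = 633 is not a perfect cube.
  y = -3: RHS = -609 is not a perfect cube.
Continuing the search up to |y| = 45 finds no solutions either.
No (x, y) in the scanned range satisfies the equation.

No integer solutions with |y| ≤ 45.


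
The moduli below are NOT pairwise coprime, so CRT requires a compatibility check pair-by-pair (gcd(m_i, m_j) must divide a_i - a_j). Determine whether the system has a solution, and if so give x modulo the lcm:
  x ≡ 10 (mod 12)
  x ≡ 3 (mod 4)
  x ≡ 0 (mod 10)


Moduli 12, 4, 10 are not pairwise coprime, so CRT works modulo lcm(m_i) when all pairwise compatibility conditions hold.
Pairwise compatibility: gcd(m_i, m_j) must divide a_i - a_j for every pair.
Merge one congruence at a time:
  Start: x ≡ 10 (mod 12).
  Combine with x ≡ 3 (mod 4): gcd(12, 4) = 4, and 3 - 10 = -7 is NOT divisible by 4.
    ⇒ system is inconsistent (no integer solution).

No solution (the system is inconsistent).


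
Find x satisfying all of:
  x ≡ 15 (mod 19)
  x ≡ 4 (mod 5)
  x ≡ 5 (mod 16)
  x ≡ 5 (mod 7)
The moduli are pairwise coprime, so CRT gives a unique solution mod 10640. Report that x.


Product of moduli M = 19 · 5 · 16 · 7 = 10640.
Merge one congruence at a time:
  Start: x ≡ 15 (mod 19).
  Combine with x ≡ 4 (mod 5); new modulus lcm = 95.
    Write x = 15 + 19·t and substitute into x ≡ 4 (mod 5): 19·t ≡ 4 − 15 = -11 (mod 5).
    Reduce coefficients mod 5: 4·t ≡ 4 (mod 5).
    The inverse of 4 mod 5 is 4 (since 4·4 = 16 = 3·5 + 1), so t ≡ 4·4 = 16 ≡ 1 (mod 5).
    Then x = 15 + 19·1 = 34, valid modulo lcm(19, 5) = 95: x ≡ 34 (mod 95).
  Combine with x ≡ 5 (mod 16); new modulus lcm = 1520.
    Write x = 34 + 95·t and substitute into x ≡ 5 (mod 16): 95·t ≡ 5 − 34 = -29 (mod 16).
    Reduce coefficients mod 16: 15·t ≡ 3 (mod 16).
    The inverse of 15 mod 16 is 15 (since 15·15 = 225 = 14·16 + 1), so t ≡ 15·3 = 45 ≡ 13 (mod 16).
    Then x = 34 + 95·13 = 1269, valid modulo lcm(95, 16) = 1520: x ≡ 1269 (mod 1520).
  Combine with x ≡ 5 (mod 7); new modulus lcm = 10640.
    Write x = 1269 + 1520·t and substitute into x ≡ 5 (mod 7): 1520·t ≡ 5 − 1269 = -1264 (mod 7).
    Reduce coefficients mod 7: 1·t ≡ 3 (mod 7).
    So t ≡ 3 (mod 7).
    Then x = 1269 + 1520·3 = 5829, valid modulo lcm(1520, 7) = 10640: x ≡ 5829 (mod 10640).
Verify against each original: 5829 mod 19 = 15, 5829 mod 5 = 4, 5829 mod 16 = 5, 5829 mod 7 = 5.

x ≡ 5829 (mod 10640).


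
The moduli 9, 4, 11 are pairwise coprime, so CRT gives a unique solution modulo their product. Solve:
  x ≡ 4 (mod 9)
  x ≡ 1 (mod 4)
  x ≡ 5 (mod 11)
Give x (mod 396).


Moduli 9, 4, 11 are pairwise coprime; by CRT there is a unique solution modulo M = 9 · 4 · 11 = 396.
Solve pairwise, accumulating the modulus:
  Start with x ≡ 4 (mod 9).
  Combine with x ≡ 1 (mod 4): since gcd(9, 4) = 1, we get a unique residue mod 36.
    Write x = 4 + 9·t and substitute into x ≡ 1 (mod 4): 9·t ≡ 1 − 4 = -3 (mod 4).
    Reduce coefficients mod 4: 1·t ≡ 1 (mod 4).
    So t ≡ 1 (mod 4).
    Then x = 4 + 9·1 = 13, valid modulo lcm(9, 4) = 36: x ≡ 13 (mod 36).
  Combine with x ≡ 5 (mod 11): since gcd(36, 11) = 1, we get a unique residue mod 396.
    Write x = 13 + 36·t and substitute into x ≡ 5 (mod 11): 36·t ≡ 5 − 13 = -8 (mod 11).
    Reduce coefficients mod 11: 3·t ≡ 3 (mod 11).
    The inverse of 3 mod 11 is 4 (since 3·4 = 12 = 1·11 + 1), so t ≡ 4·3 = 12 ≡ 1 (mod 11).
    Then x = 13 + 36·1 = 49, valid modulo lcm(36, 11) = 396: x ≡ 49 (mod 396).
Verify: 49 mod 9 = 4 ✓, 49 mod 4 = 1 ✓, 49 mod 11 = 5 ✓.

x ≡ 49 (mod 396).


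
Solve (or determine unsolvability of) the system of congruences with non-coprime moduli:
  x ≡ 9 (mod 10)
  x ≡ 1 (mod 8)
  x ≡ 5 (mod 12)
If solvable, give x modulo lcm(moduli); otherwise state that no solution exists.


Moduli 10, 8, 12 are not pairwise coprime, so CRT works modulo lcm(m_i) when all pairwise compatibility conditions hold.
Pairwise compatibility: gcd(m_i, m_j) must divide a_i - a_j for every pair.
Merge one congruence at a time:
  Start: x ≡ 9 (mod 10).
  Combine with x ≡ 1 (mod 8): gcd(10, 8) = 2; 1 - 9 = -8, which IS divisible by 2, so compatible.
    Write x = 9 + 10·t and substitute into x ≡ 1 (mod 8): 10·t ≡ 1 − 9 = -8 (mod 8).
    Divide the congruence (and modulus) by g = 2: 5·t ≡ -4 (mod 4).
    Reduce coefficients mod 4: 1·t ≡ 0 (mod 4).
    So t ≡ 0 (mod 4).
    Then x = 9 + 10·0 = 9, valid modulo lcm(10, 8) = 40: x ≡ 9 (mod 40).
  Combine with x ≡ 5 (mod 12): gcd(40, 12) = 4; 5 - 9 = -4, which IS divisible by 4, so compatible.
    Write x = 9 + 40·t and substitute into x ≡ 5 (mod 12): 40·t ≡ 5 − 9 = -4 (mod 12).
    Divide the congruence (and modulus) by g = 4: 10·t ≡ -1 (mod 3).
    Reduce coefficients mod 3: 1·t ≡ 2 (mod 3).
    So t ≡ 2 (mod 3).
    Then x = 9 + 40·2 = 89, valid modulo lcm(40, 12) = 120: x ≡ 89 (mod 120).
Verify: 89 mod 10 = 9, 89 mod 8 = 1, 89 mod 12 = 5.

x ≡ 89 (mod 120).


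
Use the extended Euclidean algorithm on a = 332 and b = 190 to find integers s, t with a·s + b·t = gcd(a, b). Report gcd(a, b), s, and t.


Euclidean algorithm on (332, 190) — divide until remainder is 0:
  332 = 1 · 190 + 142
  190 = 1 · 142 + 48
  142 = 2 · 48 + 46
  48 = 1 · 46 + 2
  46 = 23 · 2 + 0
gcd(332, 190) = 2.
Track Bezout coefficients alongside the remainders: start with r₀ = 332 = a·1 + b·0 (s = 1, t = 0) and r₁ = 190 = a·0 + b·1 (s = 0, t = 1); each new remainder r_{k+1} = r_{k-1} − q_k·r_k inherits s_{k+1} = s_{k-1} − q_k·s_k, t_{k+1} = t_{k-1} − q_k·t_k, so r_k = a·s_k + b·t_k at every step:
  q = 1: r = 142, s = 1 − 1·0 = 1, t = 0 − 1·1 = -1  (check: 332·1 + 190·(-1) = 142)
  q = 1: r = 48, s = 0 − 1·1 = -1, t = 1 − 1·(-1) = 2  (check: 332·(-1) + 190·2 = 48)
  q = 2: r = 46, s = 1 − 2·(-1) = 3, t = -1 − 2·2 = -5  (check: 332·3 + 190·(-5) = 46)
  q = 1: r = 2, s = -1 − 1·3 = -4, t = 2 − 1·(-5) = 7  (check: 332·(-4) + 190·7 = 2)
The row with r = 2 (the gcd) gives the Bezout coefficients s = -4, t = 7.
Result: 332 · (-4) + 190 · (7) = 2.

gcd(332, 190) = 2; s = -4, t = 7 (check: 332·(-4) + 190·7 = 2).
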